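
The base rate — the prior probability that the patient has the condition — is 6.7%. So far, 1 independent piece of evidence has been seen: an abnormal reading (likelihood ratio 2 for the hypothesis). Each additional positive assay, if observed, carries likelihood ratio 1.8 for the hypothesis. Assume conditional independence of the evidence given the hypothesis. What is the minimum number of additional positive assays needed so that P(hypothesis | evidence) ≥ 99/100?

Prior odds = 0.067/0.933 = 67/933.
Bayes factor of the evidence already in hand = 2.
Odds after that evidence = (67/933) × 2 = 134/933.
Target odds = 0.99/0.01 = 99.
Need 1.8ⁿ ≥ 99 ÷ (134/933) = 92367/134.
1.8¹¹ ≈642.684 falls short of 92367/134 but 1.8¹² ≈1156.83 reaches it, so n = 12.

12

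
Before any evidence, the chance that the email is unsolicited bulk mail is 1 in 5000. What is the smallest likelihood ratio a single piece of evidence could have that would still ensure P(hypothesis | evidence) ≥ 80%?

19996

Prior odds = 0.0002/0.9998 = 1/4999.
Target odds = 0.8/0.2 = 4.
Required Bayes factor = 4 ÷ (1/4999) = 19996.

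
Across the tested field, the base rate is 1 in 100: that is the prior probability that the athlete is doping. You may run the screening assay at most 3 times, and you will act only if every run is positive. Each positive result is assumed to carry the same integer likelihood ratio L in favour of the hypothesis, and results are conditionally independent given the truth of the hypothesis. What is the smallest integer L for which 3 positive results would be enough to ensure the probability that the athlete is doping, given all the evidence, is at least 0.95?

Prior odds = 0.01/0.99 = 1/99.
Target odds = 0.95/0.05 = 19.
Need L³ ≥ 19 ÷ (1/99) = 1881.
12³ = 1728 < 1881 ≤ 2197 = 13³, so L = 13.

13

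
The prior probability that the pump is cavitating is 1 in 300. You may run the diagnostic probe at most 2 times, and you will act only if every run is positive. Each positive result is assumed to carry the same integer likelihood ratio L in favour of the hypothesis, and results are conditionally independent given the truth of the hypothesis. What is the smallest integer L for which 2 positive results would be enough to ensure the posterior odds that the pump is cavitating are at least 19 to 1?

76

Prior odds = (1/300)/(299/300) = 1/299.
Target odds = 19.
Need L² ≥ 19 ÷ (1/299) = 5681.
75² = 5625 < 5681 ≤ 5776 = 76², so L = 76.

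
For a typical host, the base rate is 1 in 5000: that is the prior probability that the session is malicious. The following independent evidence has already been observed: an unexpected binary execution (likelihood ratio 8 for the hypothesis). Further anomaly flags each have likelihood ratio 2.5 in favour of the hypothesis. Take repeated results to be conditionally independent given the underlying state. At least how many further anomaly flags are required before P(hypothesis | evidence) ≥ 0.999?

Prior odds = 0.0002/0.9998 = 1/4999.
Bayes factor of the evidence already in hand = 8.
Odds after that evidence = (1/4999) × 8 = 8/4999.
Target odds = 0.999/0.001 = 999.
Need 2.5ⁿ ≥ 999 ÷ (8/4999) = 624250.125.
2.5¹⁴ ≈372529 falls short of 624250.125 but 2.5¹⁵ ≈931323 reaches it, so n = 15.

15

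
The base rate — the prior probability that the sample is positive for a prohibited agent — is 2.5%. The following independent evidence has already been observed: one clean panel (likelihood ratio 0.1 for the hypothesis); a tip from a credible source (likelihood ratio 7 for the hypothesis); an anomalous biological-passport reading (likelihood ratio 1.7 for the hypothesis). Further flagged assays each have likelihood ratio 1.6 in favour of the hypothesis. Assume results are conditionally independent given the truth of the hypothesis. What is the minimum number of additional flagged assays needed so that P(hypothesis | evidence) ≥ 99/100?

Prior odds = 0.025/0.975 = 1/39.
Combined Bayes factor of the evidence already in hand = 0.1 × 7 × 1.7 = 1.19.
Odds after that evidence = (1/39) × 1.19 = 119/3900.
Target odds = 0.99/0.01 = 99.
Need 1.6ⁿ ≥ 99 ÷ (119/3900) = 386100/119.
1.6¹⁷ ≈2951.48 falls short of 386100/119 but 1.6¹⁸ ≈4722.37 reaches it, so n = 18.

18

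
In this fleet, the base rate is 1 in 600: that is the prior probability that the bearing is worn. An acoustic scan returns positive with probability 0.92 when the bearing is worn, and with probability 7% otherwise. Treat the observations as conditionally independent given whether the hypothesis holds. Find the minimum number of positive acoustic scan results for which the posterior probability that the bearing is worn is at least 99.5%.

5

Prior odds: (1/600) ÷ (599/600) = 1/599.
Likelihood ratio of a positive result = 0.92/0.07 = 92/7.
Target odds: 0.995 ÷ 0.005 = 199.
Require (92/7)ⁿ ≥ 199 ÷ (1/599) = 119201.
(92/7)⁴ = 71639296/2401 falls short of 119201 but (92/7)⁵ ≈392147 reaches it, so n = 5.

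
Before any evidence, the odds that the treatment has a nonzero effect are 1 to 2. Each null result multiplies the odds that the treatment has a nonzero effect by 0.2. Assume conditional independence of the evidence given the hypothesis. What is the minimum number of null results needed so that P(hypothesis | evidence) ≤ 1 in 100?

Prior odds = 0.5.
Likelihood ratio per null result = 0.2.
Target odds: 0.01 ÷ 0.99 = 1/99.
Need 0.5 × 0.2ⁿ ≤ 1/99, i.e. 0.2ⁿ ≤ 2/99.
0.2² = 0.04 is still above 2/99 but 0.2³ = 0.008 is at or below it, so n = 3.

3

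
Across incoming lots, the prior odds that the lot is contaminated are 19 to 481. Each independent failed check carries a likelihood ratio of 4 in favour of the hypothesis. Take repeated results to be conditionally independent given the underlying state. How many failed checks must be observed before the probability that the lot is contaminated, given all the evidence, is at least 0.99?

Prior odds = 19/481.
Likelihood ratio per failed check = 4.
Target posterior odds = 0.99/0.01 = 99.
Need (19/481) × 4ⁿ ≥ 99, i.e. 4ⁿ ≥ 47619/19.
4⁵ = 1024 falls short of 47619/19 but 4⁶ = 4096 reaches it, so n = 6.

6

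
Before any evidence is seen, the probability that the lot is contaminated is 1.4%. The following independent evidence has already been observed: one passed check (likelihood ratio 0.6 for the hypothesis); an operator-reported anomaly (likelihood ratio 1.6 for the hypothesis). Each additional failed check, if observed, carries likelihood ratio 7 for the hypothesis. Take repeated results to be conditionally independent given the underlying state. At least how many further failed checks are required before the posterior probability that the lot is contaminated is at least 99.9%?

Prior odds = 0.014/0.986 = 7/493.
Combined Bayes factor of the evidence already in hand = 0.6 × 1.6 = 0.96.
Odds after that evidence = (7/493) × 0.96 = 168/12325.
Target odds = 0.999/0.001 = 999.
Need 7ⁿ ≥ 999 ÷ (168/12325) = 4104225/56.
7⁵ = 16807 falls short of 4104225/56 but 7⁶ = 117649 reaches it, so n = 6.

6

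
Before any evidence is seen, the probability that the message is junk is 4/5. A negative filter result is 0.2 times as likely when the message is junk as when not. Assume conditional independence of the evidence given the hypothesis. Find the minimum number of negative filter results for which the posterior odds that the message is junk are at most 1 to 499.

Prior odds = 0.8/0.2 = 4.
Likelihood ratio per negative filter result = 0.2.
Target odds = 1/499.
Require 0.2ⁿ ≤ 1/499 ÷ 4 = 1/1996.
0.2⁴ = 0.0016 is still above 1/1996 but 0.2⁵ = 0.00032 is at or below it, so n = 5.

5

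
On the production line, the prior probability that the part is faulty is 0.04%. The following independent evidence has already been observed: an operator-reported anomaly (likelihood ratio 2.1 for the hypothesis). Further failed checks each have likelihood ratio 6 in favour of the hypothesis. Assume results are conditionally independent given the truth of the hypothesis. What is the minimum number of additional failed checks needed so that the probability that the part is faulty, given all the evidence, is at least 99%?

Prior odds = 0.0004/0.9996 = 1/2499.
Bayes factor of the evidence already in hand = 2.1.
Odds after that evidence = (1/2499) × 2.1 = 1/1190.
Target odds = 0.99/0.01 = 99.
Need 6ⁿ ≥ 99 ÷ (1/1190) = 117810.
6⁶ = 46656 falls short of 117810 but 6⁷ = 279936 reaches it, so n = 7.

7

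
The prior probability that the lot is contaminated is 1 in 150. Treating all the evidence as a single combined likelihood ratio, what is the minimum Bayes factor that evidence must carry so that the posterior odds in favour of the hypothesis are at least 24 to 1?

3576

Prior odds = (1/150)/(149/150) = 1/149.
Target odds = 24.
Required Bayes factor = 24 ÷ (1/149) = 3576.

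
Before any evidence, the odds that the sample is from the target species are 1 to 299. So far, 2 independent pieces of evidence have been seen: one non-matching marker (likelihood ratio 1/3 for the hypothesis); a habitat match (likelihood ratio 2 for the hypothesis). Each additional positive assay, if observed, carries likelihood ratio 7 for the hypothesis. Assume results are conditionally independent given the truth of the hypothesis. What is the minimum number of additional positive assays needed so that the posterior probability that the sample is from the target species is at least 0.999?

7

Prior odds = 1/299.
Combined Bayes factor of the evidence already in hand = (1/3) × 2 = 2/3.
Odds after that evidence = (1/299) × 2/3 = 2/897.
Target odds = 0.999/0.001 = 999.
Need 7ⁿ ≥ 999 ÷ (2/897) = 448051.5.
7⁶ = 117649 falls short of 448051.5 but 7⁷ = 823543 reaches it, so n = 7.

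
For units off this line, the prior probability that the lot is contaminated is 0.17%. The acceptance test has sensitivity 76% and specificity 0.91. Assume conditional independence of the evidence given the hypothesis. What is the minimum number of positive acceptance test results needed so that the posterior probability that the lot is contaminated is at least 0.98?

5

Prior odds = 0.0017/0.9983 = 17/9983.
False-positive rate = 1 − 0.91 = 0.09; likelihood ratio of a positive = 0.76/0.09 = 76/9.
Target posterior odds = 0.98/0.02 = 49.
Need (17/9983) × (76/9)ⁿ ≥ 49, i.e. (76/9)ⁿ ≥ 489167/17.
(76/9)⁴ = 33362176/6561 falls short of 489167/17 but (76/9)⁵ ≈42939.3 reaches it, so n = 5.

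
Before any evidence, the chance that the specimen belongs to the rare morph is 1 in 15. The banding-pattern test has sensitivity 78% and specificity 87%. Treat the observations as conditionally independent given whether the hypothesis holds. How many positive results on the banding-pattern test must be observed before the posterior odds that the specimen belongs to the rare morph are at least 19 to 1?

4

Prior odds: (1/15) ÷ (14/15) = 1/14.
False-positive rate = 1 − 0.87 = 0.13; likelihood ratio of a positive = 0.78/0.13 = 6.
Target odds = 19.
Require 6ⁿ ≥ 19 ÷ (1/14) = 266.
6³ = 216 falls short of 266 but 6⁴ = 1296 reaches it, so n = 4.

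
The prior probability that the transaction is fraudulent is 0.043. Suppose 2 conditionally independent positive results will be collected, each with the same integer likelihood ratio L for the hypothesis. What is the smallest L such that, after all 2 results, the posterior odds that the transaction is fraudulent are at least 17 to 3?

Prior odds = 0.043/0.957 = 43/957.
Target odds = 17/3.
Need L² ≥ 17/3 ÷ (43/957) = 5423/43.
11² = 121 < 5423/43 ≤ 144 = 12², so L = 12.

12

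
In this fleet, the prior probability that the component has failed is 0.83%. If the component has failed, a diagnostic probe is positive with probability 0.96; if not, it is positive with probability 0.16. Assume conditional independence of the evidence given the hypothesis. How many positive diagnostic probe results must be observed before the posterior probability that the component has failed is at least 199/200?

6

Prior odds = 0.0083/0.9917 = 83/9917.
Likelihood ratio of a positive = 0.96/0.16 = 6.
Target odds: 0.995 ÷ 0.005 = 199.
Need (83/9917) × 6ⁿ ≥ 199, i.e. 6ⁿ ≥ 1973483/83.
6⁵ = 7776 falls short of 1973483/83 but 6⁶ = 46656 reaches it, so n = 6.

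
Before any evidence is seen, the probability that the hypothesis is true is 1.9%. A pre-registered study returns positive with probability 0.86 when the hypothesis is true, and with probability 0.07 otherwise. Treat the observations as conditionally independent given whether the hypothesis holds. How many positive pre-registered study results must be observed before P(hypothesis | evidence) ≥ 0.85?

3

Prior odds: 0.019 ÷ 0.981 = 19/981.
Likelihood ratio of a positive result = 0.86/0.07 = 86/7.
Target posterior odds = 0.85/0.15 = 17/3.
Need (19/981) × (86/7)ⁿ ≥ 17/3, i.e. (86/7)ⁿ ≥ 5559/19.
(86/7)² = 7396/49 falls short of 5559/19 but (86/7)³ = 636056/343 reaches it, so n = 3.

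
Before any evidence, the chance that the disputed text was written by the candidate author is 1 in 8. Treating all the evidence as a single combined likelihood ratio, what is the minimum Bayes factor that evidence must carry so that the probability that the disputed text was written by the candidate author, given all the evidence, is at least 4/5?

28

Prior odds = 0.125/0.875 = 1/7.
Target odds = 0.8/0.2 = 4.
Required Bayes factor = 4 ÷ (1/7) = 28.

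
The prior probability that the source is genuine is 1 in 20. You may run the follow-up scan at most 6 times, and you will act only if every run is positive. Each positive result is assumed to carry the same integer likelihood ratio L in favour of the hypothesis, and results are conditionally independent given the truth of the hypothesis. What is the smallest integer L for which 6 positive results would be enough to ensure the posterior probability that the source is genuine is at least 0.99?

Prior odds = 0.05/0.95 = 1/19.
Target odds = 0.99/0.01 = 99.
Need L⁶ ≥ 99 ÷ (1/19) = 1881.
3⁶ = 729 < 1881 ≤ 4096 = 4⁶, so L = 4.

4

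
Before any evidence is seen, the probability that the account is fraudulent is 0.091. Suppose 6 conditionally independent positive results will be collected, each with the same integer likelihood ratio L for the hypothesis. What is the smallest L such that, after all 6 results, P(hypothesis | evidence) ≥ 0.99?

Prior odds = 0.091/0.909 = 91/909.
Target odds = 0.99/0.01 = 99.
Need L⁶ ≥ 99 ÷ (91/909) = 89991/91.
3⁶ = 729 < 89991/91 ≤ 4096 = 4⁶, so L = 4.

4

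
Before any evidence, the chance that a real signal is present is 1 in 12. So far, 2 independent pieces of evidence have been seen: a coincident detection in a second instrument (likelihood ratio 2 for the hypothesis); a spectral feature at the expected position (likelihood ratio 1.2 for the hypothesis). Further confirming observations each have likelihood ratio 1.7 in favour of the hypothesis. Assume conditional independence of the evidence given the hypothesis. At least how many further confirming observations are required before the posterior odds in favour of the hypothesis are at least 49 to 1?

Prior odds = (1/12)/(11/12) = 1/11.
Combined Bayes factor of the evidence already in hand = 2 × 1.2 = 2.4.
Odds after that evidence = (1/11) × 2.4 = 12/55.
Target odds = 49.
Need 1.7ⁿ ≥ 49 ÷ (12/55) = 2695/12.
1.7¹⁰ ≈201.599 falls short of 2695/12 but 1.7¹¹ ≈342.719 reaches it, so n = 11.

11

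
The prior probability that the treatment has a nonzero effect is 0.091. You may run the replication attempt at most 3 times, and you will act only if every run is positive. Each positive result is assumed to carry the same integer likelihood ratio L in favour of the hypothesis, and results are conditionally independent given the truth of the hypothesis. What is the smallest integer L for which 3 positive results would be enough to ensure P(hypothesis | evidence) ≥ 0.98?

Prior odds = 0.091/0.909 = 91/909.
Target odds = 0.98/0.02 = 49.
Need L³ ≥ 49 ÷ (91/909) = 6363/13.
7³ = 343 < 6363/13 ≤ 512 = 8³, so L = 8.

8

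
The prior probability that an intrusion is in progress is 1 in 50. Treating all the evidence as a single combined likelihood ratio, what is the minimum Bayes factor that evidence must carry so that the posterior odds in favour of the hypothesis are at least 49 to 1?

2401

Prior odds = 0.02/0.98 = 1/49.
Target odds = 49.
Required Bayes factor = 49 ÷ (1/49) = 2401.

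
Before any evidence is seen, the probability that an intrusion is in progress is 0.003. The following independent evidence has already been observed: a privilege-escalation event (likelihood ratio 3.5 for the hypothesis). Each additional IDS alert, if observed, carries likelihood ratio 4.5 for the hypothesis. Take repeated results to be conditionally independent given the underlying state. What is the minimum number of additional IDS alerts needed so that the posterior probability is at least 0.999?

Prior odds = 0.003/0.997 = 3/997.
Bayes factor of the evidence already in hand = 3.5.
Odds after that evidence = (3/997) × 3.5 = 21/1994.
Target odds = 0.999/0.001 = 999.
Need 4.5ⁿ ≥ 999 ÷ (21/1994) = 664002/7.
4.5⁷ = 4782969/128 falls short of 664002/7 but 4.5⁸ = 43046721/256 reaches it, so n = 8.

8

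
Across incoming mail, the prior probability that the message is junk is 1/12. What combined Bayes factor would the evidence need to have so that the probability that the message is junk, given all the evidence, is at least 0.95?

209

Prior odds = (1/12)/(11/12) = 1/11.
Target odds = 0.95/0.05 = 19.
Required Bayes factor = 19 ÷ (1/11) = 209.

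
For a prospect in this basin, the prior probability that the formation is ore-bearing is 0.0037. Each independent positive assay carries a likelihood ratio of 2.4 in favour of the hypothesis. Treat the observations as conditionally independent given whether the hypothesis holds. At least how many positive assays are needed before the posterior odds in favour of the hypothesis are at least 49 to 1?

Prior odds = 0.0037/0.9963 = 37/9963.
Likelihood ratio per positive assay = 2.4.
Target odds = 49.
Need (37/9963) × 2.4ⁿ ≥ 49, i.e. 2.4ⁿ ≥ 488187/37.
2.4¹⁰ ≈6340.34 falls short of 488187/37 but 2.4¹¹ ≈15216.8 reaches it, so n = 11.

11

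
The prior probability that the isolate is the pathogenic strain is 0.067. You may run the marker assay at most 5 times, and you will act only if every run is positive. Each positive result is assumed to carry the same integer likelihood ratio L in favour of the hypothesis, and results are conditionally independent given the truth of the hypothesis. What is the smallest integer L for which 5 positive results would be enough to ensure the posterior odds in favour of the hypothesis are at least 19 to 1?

4

Prior odds = 0.067/0.933 = 67/933.
Target odds = 19.
Need L⁵ ≥ 19 ÷ (67/933) = 17727/67.
3⁵ = 243 < 17727/67 ≤ 1024 = 4⁵, so L = 4.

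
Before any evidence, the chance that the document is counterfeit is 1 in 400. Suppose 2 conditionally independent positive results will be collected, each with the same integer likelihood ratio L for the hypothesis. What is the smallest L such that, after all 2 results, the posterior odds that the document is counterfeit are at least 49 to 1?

Prior odds = 0.0025/0.9975 = 1/399.
Target odds = 49.
Need L² ≥ 49 ÷ (1/399) = 19551.
139² = 19321 < 19551 ≤ 19600 = 140², so L = 140.

140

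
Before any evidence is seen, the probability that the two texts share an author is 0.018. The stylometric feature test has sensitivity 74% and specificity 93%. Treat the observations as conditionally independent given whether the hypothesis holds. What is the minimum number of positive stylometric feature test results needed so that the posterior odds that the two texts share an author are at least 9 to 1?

Prior odds: 0.018 ÷ 0.982 = 9/491.
False-positive rate = 1 − 0.93 = 0.07; likelihood ratio of a positive = 0.74/0.07 = 74/7.
Target odds = 9.
Require (74/7)ⁿ ≥ 9 ÷ (9/491) = 491.
(74/7)² = 5476/49 falls short of 491 but (74/7)³ = 405224/343 reaches it, so n = 3.

3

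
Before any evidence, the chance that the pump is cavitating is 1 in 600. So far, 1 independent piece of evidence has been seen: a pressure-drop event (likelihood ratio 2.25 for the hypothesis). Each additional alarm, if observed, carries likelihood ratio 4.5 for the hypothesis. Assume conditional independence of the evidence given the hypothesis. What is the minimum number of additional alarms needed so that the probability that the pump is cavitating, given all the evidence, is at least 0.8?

5

Prior odds = (1/600)/(599/600) = 1/599.
Bayes factor of the evidence already in hand = 2.25.
Odds after that evidence = (1/599) × 2.25 = 9/2396.
Target odds = 0.8/0.2 = 4.
Need 4.5ⁿ ≥ 4 ÷ (9/2396) = 9584/9.
4.5⁴ = 410.0625 falls short of 9584/9 but 4.5⁵ = 1845.28125 reaches it, so n = 5.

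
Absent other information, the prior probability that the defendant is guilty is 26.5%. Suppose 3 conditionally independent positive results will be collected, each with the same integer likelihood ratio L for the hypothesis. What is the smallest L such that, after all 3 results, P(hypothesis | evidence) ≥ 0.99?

7

Prior odds = 0.265/0.735 = 53/147.
Target odds = 0.99/0.01 = 99.
Need L³ ≥ 99 ÷ (53/147) = 14553/53.
6³ = 216 < 14553/53 ≤ 343 = 7³, so L = 7.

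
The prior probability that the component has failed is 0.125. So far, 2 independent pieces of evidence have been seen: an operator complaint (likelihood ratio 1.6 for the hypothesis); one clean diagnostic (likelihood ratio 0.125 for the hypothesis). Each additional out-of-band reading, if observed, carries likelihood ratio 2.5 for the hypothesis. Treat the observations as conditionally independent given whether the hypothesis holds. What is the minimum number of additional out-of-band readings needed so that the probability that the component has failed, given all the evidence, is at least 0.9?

Prior odds = 0.125/0.875 = 1/7.
Combined Bayes factor of the evidence already in hand = 1.6 × 0.125 = 0.2.
Odds after that evidence = (1/7) × 0.2 = 1/35.
Target odds = 0.9/0.1 = 9.
Need 2.5ⁿ ≥ 9 ÷ (1/35) = 315.
2.5⁶ = 244.140625 falls short of 315 but 2.5⁷ = 610.3515625 reaches it, so n = 7.

7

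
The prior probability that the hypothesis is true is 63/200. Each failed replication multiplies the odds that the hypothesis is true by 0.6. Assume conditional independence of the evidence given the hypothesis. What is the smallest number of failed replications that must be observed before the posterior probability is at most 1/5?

Prior odds: 0.315 ÷ 0.685 = 63/137.
Likelihood ratio per failed replication = 0.6.
Target odds: 0.2 ÷ 0.8 = 0.25.
Need (63/137) × 0.6ⁿ ≤ 0.25, i.e. 0.6ⁿ ≤ 137/252.
0.6¹ = 0.6 is still above 137/252 but 0.6² = 0.36 is at or below it, so n = 2.

2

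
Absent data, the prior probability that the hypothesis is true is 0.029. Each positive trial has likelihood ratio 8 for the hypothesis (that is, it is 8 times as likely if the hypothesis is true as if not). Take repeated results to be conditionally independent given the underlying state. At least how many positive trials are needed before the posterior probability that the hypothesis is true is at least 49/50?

4

Prior odds: 0.029 ÷ 0.971 = 29/971.
Likelihood ratio per positive trial = 8.
Target odds: 0.98 ÷ 0.02 = 49.
Require 8ⁿ ≥ 49 ÷ (29/971) = 47579/29.
8³ = 512 falls short of 47579/29 but 8⁴ = 4096 reaches it, so n = 4.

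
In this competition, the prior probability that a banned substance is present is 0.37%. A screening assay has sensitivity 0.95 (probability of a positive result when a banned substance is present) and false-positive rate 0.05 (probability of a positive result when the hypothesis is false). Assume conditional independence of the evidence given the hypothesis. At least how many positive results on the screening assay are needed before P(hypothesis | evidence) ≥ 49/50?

Prior odds = 0.0037/0.9963 = 37/9963.
Likelihood ratio of a positive result = 0.95/0.05 = 19.
Target odds: 0.98 ÷ 0.02 = 49.
Require 19ⁿ ≥ 49 ÷ (37/9963) = 488187/37.
19³ = 6859 falls short of 488187/37 but 19⁴ = 130321 reaches it, so n = 4.

4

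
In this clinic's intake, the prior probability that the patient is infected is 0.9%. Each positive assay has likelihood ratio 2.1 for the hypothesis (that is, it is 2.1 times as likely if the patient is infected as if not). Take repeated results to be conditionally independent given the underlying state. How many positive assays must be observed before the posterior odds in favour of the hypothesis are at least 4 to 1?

9

Prior odds: 0.009 ÷ 0.991 = 9/991.
Likelihood ratio per positive assay = 2.1.
Target odds = 4.
Require 2.1ⁿ ≥ 4 ÷ (9/991) = 3964/9.
2.1⁸ ≈378.229 falls short of 3964/9 but 2.1⁹ ≈794.28 reaches it, so n = 9.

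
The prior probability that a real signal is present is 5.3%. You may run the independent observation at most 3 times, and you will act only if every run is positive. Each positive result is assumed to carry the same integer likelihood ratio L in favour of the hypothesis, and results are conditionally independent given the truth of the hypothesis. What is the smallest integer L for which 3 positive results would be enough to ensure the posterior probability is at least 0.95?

7

Prior odds = 0.053/0.947 = 53/947.
Target odds = 0.95/0.05 = 19.
Need L³ ≥ 19 ÷ (53/947) = 17993/53.
6³ = 216 < 17993/53 ≤ 343 = 7³, so L = 7.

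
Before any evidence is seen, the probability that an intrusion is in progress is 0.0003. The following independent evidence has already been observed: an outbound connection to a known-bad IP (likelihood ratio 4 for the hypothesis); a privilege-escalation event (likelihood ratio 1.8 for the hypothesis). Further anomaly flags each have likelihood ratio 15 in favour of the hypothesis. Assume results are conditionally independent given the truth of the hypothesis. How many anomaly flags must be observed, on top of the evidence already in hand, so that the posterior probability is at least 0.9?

Prior odds = 0.0003/0.9997 = 3/9997.
Combined Bayes factor of the evidence already in hand = 4 × 1.8 = 7.2.
Odds after that evidence = (3/9997) × 7.2 = 108/49985.
Target odds = 0.9/0.1 = 9.
Need 15ⁿ ≥ 9 ÷ (108/49985) = 49985/12.
15³ = 3375 falls short of 49985/12 but 15⁴ = 50625 reaches it, so n = 4.

4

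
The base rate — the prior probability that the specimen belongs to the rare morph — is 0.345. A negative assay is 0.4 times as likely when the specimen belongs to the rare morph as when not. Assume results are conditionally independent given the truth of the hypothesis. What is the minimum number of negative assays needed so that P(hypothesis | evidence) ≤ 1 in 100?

5

Prior odds = 0.345/0.655 = 69/131.
Likelihood ratio per negative assay = 0.4.
Target odds: 0.01 ÷ 0.99 = 1/99.
Need (69/131) × 0.4ⁿ ≤ 1/99, i.e. 0.4ⁿ ≤ 131/6831.
0.4⁴ = 0.0256 is still above 131/6831 but 0.4⁵ = 0.01024 is at or below it, so n = 5.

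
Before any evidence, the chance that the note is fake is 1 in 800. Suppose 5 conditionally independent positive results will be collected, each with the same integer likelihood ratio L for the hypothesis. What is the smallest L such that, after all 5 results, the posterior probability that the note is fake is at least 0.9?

6

Prior odds = 0.00125/0.99875 = 1/799.
Target odds = 0.9/0.1 = 9.
Need L⁵ ≥ 9 ÷ (1/799) = 7191.
5⁵ = 3125 < 7191 ≤ 7776 = 6⁵, so L = 6.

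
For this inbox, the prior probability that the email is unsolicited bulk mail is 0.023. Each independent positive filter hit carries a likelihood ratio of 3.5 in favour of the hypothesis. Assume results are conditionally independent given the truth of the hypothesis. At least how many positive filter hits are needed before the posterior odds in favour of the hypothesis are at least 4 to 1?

Prior odds = 0.023/0.977 = 23/977.
Likelihood ratio per positive filter hit = 3.5.
Target odds = 4.
Require 3.5ⁿ ≥ 4 ÷ (23/977) = 3908/23.
3.5⁴ = 150.0625 falls short of 3908/23 but 3.5⁵ = 525.21875 reaches it, so n = 5.

5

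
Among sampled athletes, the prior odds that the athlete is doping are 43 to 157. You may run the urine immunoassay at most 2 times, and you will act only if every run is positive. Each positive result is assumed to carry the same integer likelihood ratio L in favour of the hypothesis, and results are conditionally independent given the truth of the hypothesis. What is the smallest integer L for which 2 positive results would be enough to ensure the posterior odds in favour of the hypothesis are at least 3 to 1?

4

Prior odds = 43/157.
Target odds = 3.
Need L² ≥ 3 ÷ (43/157) = 471/43.
3² = 9 < 471/43 ≤ 16 = 4², so L = 4.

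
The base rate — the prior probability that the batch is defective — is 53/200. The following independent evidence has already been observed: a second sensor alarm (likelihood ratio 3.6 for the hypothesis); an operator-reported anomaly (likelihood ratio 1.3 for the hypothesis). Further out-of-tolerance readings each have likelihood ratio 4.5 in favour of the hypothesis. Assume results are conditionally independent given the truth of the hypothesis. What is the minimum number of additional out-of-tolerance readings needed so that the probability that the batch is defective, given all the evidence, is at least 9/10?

Prior odds = 0.265/0.735 = 53/147.
Combined Bayes factor of the evidence already in hand = 3.6 × 1.3 = 4.68.
Odds after that evidence = (53/147) × 4.68 = 2067/1225.
Target odds = 0.9/0.1 = 9.
Need 4.5ⁿ ≥ 9 ÷ (2067/1225) = 3675/689.
4.5¹ = 4.5 falls short of 3675/689 but 4.5² = 20.25 reaches it, so n = 2.

2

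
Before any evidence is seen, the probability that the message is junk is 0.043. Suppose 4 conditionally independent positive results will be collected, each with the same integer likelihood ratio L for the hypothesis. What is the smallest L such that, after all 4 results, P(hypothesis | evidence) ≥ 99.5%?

Prior odds = 0.043/0.957 = 43/957.
Target odds = 0.995/0.005 = 199.
Need L⁴ ≥ 199 ÷ (43/957) = 190443/43.
8⁴ = 4096 < 190443/43 ≤ 6561 = 9⁴, so L = 9.

9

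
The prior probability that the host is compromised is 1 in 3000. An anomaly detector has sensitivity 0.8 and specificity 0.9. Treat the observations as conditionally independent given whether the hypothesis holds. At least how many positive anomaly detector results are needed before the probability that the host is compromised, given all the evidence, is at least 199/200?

Prior odds = (1/3000)/(2999/3000) = 1/2999.
False-positive rate = 1 − 0.9 = 0.1; likelihood ratio of a positive = 0.8/0.1 = 8.
Target odds: 0.995 ÷ 0.005 = 199.
Require 8ⁿ ≥ 199 ÷ (1/2999) = 596801.
8⁶ = 262144 falls short of 596801 but 8⁷ = 2097152 reaches it, so n = 7.

7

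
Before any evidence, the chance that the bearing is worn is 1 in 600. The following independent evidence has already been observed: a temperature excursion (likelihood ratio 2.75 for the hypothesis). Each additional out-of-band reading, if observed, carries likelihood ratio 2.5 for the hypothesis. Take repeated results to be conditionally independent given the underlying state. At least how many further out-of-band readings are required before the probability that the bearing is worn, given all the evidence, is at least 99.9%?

14

Prior odds = (1/600)/(599/600) = 1/599.
Bayes factor of the evidence already in hand = 2.75.
Odds after that evidence = (1/599) × 2.75 = 11/2396.
Target odds = 0.999/0.001 = 999.
Need 2.5ⁿ ≥ 999 ÷ (11/2396) = 2393604/11.
2.5¹³ ≈149012 falls short of 2393604/11 but 2.5¹⁴ ≈372529 reaches it, so n = 14.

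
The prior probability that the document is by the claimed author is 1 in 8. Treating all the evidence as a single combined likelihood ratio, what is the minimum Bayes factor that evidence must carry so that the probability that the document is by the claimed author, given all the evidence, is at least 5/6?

Prior odds = 0.125/0.875 = 1/7.
Target odds = (5/6)/(1/6) = 5.
Required Bayes factor = 5 ÷ (1/7) = 35.

35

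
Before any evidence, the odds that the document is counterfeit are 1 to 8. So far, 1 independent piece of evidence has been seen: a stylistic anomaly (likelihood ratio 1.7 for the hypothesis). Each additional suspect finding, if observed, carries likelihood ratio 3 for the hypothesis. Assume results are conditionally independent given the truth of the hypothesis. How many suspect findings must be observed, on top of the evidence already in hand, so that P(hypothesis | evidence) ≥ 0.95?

Prior odds = 0.125.
Bayes factor of the evidence already in hand = 1.7.
Odds after that evidence = 0.125 × 1.7 = 0.2125.
Target odds = 0.95/0.05 = 19.
Need 3ⁿ ≥ 19 ÷ 0.2125 = 1520/17.
3⁴ = 81 falls short of 1520/17 but 3⁵ = 243 reaches it, so n = 5.

5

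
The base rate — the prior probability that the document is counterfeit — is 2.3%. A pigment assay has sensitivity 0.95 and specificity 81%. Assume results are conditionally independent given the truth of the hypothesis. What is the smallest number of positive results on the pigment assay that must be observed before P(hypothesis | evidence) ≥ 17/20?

4

Prior odds = 0.023/0.977 = 23/977.
False-positive rate = 1 − 0.81 = 0.19; likelihood ratio of a positive = 0.95/0.19 = 5.
Target odds: 0.85 ÷ 0.15 = 17/3.
Need (23/977) × 5ⁿ ≥ 17/3, i.e. 5ⁿ ≥ 16609/69.
5³ = 125 falls short of 16609/69 but 5⁴ = 625 reaches it, so n = 4.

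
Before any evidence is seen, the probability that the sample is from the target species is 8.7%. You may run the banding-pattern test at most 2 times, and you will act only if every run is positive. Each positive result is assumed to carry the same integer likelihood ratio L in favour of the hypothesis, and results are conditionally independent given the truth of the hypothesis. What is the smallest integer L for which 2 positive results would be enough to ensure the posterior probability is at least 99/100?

33

Prior odds = 0.087/0.913 = 87/913.
Target odds = 0.99/0.01 = 99.
Need L² ≥ 99 ÷ (87/913) = 30129/29.
32² = 1024 < 30129/29 ≤ 1089 = 33², so L = 33.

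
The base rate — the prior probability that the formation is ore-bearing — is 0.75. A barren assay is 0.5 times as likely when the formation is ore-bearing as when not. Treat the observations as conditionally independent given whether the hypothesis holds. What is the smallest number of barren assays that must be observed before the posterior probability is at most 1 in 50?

8

Prior odds: 0.75 ÷ 0.25 = 3.
Likelihood ratio per barren assay = 0.5.
Target posterior odds = 0.02/0.98 = 1/49.
Require 0.5ⁿ ≤ 1/49 ÷ 3 = 1/147.
0.5⁷ = 0.0078125 is still above 1/147 but 0.5⁸ = 0.00390625 is at or below it, so n = 8.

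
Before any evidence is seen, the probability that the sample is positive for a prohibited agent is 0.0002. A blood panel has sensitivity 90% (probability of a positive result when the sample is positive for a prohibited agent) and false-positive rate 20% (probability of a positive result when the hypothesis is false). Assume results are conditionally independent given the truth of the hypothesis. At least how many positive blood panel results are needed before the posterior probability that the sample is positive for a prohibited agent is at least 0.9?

8

Prior odds: 0.0002 ÷ 0.9998 = 1/4999.
Likelihood ratio of a positive result = 0.9/0.2 = 4.5.
Target posterior odds = 0.9/0.1 = 9.
Require 4.5ⁿ ≥ 9 ÷ (1/4999) = 44991.
4.5⁷ = 4782969/128 falls short of 44991 but 4.5⁸ = 43046721/256 reaches it, so n = 8.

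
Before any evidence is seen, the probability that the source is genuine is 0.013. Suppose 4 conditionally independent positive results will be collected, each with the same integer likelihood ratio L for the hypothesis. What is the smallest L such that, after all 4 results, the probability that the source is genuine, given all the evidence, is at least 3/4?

4

Prior odds = 0.013/0.987 = 13/987.
Target odds = 0.75/0.25 = 3.
Need L⁴ ≥ 3 ÷ (13/987) = 2961/13.
3⁴ = 81 < 2961/13 ≤ 256 = 4⁴, so L = 4.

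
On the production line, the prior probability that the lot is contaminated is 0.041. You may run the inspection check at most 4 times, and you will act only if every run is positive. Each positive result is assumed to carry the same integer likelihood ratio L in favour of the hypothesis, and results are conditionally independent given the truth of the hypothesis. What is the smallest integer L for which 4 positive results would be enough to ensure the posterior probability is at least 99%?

Prior odds = 0.041/0.959 = 41/959.
Target odds = 0.99/0.01 = 99.
Need L⁴ ≥ 99 ÷ (41/959) = 94941/41.
6⁴ = 1296 < 94941/41 ≤ 2401 = 7⁴, so L = 7.

7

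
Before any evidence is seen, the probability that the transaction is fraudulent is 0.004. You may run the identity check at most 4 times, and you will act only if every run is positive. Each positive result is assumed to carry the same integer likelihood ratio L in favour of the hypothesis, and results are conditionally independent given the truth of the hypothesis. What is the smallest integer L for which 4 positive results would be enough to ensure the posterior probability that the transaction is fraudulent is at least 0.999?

23

Prior odds = 0.004/0.996 = 1/249.
Target odds = 0.999/0.001 = 999.
Need L⁴ ≥ 999 ÷ (1/249) = 248751.
22⁴ = 234256 < 248751 ≤ 279841 = 23⁴, so L = 23.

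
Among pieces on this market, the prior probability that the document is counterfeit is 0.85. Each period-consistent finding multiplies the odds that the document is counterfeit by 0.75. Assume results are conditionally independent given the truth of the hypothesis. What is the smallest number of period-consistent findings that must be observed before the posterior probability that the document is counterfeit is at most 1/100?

Prior odds: 0.85 ÷ 0.15 = 17/3.
Likelihood ratio per period-consistent finding = 0.75.
Target odds: 0.01 ÷ 0.99 = 1/99.
Need (17/3) × 0.75ⁿ ≤ 1/99, i.e. 0.75ⁿ ≤ 1/561.
0.75²² ≈0.00178381 is still above 1/561 but 0.75²³ ≈0.00133786 is at or below it, so n = 23.

23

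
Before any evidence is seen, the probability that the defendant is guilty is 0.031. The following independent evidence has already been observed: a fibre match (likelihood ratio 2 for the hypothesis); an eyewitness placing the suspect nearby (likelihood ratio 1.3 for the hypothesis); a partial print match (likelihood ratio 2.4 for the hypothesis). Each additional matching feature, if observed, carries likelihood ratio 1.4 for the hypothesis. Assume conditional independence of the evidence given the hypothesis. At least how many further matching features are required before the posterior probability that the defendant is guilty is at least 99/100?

19

Prior odds = 0.031/0.969 = 31/969.
Combined Bayes factor of the evidence already in hand = 2 × 1.3 × 2.4 = 6.24.
Odds after that evidence = (31/969) × 6.24 = 1612/8075.
Target odds = 0.99/0.01 = 99.
Need 1.4ⁿ ≥ 99 ÷ (1612/8075) = 799425/1612.
1.4¹⁸ ≈426.879 falls short of 799425/1612 but 1.4¹⁹ ≈597.63 reaches it, so n = 19.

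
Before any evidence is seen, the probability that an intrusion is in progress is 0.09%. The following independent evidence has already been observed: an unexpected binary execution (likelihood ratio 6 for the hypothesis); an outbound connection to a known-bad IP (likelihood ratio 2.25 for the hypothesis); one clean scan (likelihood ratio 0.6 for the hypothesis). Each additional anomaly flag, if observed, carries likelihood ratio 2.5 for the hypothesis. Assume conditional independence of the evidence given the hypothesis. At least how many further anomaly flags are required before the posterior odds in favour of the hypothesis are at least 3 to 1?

Prior odds = 0.0009/0.9991 = 9/9991.
Combined Bayes factor of the evidence already in hand = 6 × 2.25 × 0.6 = 8.1.
Odds after that evidence = (9/9991) × 8.1 = 729/99910.
Target odds = 3.
Need 2.5ⁿ ≥ 3 ÷ (729/99910) = 99910/243.
2.5⁶ = 244.140625 falls short of 99910/243 but 2.5⁷ = 610.3515625 reaches it, so n = 7.

7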